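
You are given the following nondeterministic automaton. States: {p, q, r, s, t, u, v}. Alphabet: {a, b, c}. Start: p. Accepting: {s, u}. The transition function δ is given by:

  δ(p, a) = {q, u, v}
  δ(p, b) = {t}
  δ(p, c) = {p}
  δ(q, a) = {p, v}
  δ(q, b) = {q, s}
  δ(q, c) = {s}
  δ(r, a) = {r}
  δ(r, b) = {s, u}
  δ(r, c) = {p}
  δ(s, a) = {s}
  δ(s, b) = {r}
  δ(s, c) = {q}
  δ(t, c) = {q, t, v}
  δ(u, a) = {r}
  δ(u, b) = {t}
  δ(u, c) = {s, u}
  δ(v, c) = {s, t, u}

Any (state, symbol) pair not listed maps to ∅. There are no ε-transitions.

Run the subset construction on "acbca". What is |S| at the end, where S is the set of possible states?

4

Start in {p}.
Read 'a': p→{q, u, v}; now {q, u, v}.
Read 'c': q→{s}, u→{s, u}, v→{s, t, u}; now {s, t, u}.
Read 'b': s→{r}, t→∅, u→{t}; now {r, t}.
Read 'c': r→{p}, t→{q, t, v}; now {p, q, t, v}.
Read 'a': p→{q, u, v}, q→{p, v}, t→∅, v→∅; now {p, q, u, v}.
That set has 4 states.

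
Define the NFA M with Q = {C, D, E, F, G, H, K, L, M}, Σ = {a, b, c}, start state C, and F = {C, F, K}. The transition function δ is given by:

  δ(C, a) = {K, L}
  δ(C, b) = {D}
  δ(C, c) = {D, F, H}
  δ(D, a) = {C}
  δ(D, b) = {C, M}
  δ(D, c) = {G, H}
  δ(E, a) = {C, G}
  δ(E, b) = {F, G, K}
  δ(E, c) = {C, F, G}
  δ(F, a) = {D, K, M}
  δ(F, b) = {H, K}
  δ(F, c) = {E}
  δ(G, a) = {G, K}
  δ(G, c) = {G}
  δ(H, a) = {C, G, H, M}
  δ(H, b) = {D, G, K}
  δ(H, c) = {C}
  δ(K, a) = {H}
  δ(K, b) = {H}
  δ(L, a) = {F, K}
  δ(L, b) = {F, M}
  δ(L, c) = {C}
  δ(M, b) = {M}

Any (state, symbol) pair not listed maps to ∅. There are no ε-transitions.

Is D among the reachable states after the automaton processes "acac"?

Start in {C}.
Read 'a': C→{K, L}; now {K, L}.
Read 'c': K→∅, L→{C}; now {C}.
Read 'a': C→{K, L}; now {K, L}.
Read 'c': K→∅, L→{C}; now {C}.
State D is not in {C}.

No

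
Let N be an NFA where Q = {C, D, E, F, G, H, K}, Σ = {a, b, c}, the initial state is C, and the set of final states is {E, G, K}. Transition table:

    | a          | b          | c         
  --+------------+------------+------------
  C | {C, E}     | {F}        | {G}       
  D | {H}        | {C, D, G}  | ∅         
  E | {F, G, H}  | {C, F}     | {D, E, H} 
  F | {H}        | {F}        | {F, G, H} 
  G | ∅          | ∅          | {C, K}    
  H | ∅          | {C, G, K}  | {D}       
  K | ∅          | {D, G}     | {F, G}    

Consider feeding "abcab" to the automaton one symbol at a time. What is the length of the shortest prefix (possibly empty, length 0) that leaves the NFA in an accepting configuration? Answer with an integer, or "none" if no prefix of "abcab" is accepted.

1

Start in {C}.
Read 'a': C→{C, E}; now {C, E}.
None of the earlier sets intersect F, but {C, E} does.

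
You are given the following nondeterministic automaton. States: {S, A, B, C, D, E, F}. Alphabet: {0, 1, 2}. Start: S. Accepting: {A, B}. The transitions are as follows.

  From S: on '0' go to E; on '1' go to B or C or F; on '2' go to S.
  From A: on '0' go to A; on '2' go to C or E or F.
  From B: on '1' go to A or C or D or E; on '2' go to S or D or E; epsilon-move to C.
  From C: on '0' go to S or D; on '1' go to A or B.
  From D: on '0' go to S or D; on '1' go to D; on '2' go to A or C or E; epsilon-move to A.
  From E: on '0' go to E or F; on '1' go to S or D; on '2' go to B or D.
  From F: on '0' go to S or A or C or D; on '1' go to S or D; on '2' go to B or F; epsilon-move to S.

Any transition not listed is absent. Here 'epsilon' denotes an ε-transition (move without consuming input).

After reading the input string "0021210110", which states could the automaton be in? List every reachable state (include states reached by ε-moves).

{S, A, C, D, E, F}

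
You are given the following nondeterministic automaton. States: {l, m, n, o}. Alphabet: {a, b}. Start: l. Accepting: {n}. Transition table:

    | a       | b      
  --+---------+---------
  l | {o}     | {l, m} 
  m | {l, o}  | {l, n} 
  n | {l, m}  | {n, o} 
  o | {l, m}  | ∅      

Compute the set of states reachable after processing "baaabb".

Start in {l}.
Read 'b': {l} → {l, m}.
Read 'a': {l, m} → {l, o}.
Read 'a': {l, o} → {l, m, o}.
Read 'a': {l, m, o} → {l, m, o}.
Read 'b': {l, m, o} → {l, m, n}.
Read 'b': {l, m, n} → {l, m, n, o}.

{l, m, n, o}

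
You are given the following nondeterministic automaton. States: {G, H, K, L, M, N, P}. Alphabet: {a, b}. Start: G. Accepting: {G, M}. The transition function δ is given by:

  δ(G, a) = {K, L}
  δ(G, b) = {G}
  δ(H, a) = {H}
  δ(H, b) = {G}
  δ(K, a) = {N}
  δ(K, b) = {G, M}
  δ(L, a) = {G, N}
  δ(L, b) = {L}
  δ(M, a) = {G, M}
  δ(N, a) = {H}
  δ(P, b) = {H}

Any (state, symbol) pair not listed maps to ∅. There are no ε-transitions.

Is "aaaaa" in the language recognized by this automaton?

No

Start in {G}.
Read 'a': G→{K, L}; now {K, L}.
Read 'a': K→{N}, L→{G, N}; now {G, N}.
Read 'a': G→{K, L}, N→{H}; now {H, K, L}.
Read 'a': H→{H}, K→{N}, L→{G, N}; now {G, H, N}.
Read 'a': G→{K, L}, H→{H}, N→{H}; now {H, K, L}.
The final set {H, K, L} contains no accepting state.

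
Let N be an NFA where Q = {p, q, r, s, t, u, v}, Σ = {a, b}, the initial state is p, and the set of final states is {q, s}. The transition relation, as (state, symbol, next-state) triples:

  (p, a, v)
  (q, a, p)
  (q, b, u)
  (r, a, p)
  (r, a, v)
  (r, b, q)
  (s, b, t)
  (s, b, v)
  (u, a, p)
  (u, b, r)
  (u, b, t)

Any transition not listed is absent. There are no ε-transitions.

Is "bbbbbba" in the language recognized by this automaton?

No

Start in {p}.
Read 'b': {p} → ∅.
The set is empty and remains empty for the remaining 6 symbols.
The final set ∅ contains no accepting state.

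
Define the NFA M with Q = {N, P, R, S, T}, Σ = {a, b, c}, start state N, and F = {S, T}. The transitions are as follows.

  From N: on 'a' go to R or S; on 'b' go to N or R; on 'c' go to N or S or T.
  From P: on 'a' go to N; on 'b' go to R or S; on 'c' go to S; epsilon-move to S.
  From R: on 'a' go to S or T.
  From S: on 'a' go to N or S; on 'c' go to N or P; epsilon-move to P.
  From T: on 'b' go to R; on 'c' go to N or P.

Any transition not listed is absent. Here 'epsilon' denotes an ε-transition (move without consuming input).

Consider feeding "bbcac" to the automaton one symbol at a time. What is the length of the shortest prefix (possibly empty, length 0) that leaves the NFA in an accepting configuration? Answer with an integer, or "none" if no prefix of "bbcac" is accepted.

Start in {N}.
Read 'b': N→{N, R}; now {N, R}.
Read 'b': N→{N, R}, R→∅; now {N, R}.
Read 'c': N→{N, S, T}, R→∅; union {N, S, T}; ε-closure = {N, P, S, T}.
None of the earlier sets intersect F, but {N, P, S, T} does.

3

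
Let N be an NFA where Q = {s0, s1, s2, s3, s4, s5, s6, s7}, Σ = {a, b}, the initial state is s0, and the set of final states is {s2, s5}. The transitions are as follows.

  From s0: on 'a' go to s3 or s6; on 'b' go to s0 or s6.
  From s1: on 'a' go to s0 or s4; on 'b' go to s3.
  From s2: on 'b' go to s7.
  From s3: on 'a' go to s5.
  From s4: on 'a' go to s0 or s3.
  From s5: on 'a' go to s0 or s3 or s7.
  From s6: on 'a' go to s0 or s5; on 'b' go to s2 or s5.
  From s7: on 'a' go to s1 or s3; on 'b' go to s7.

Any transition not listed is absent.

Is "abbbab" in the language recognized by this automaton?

Start in {s0}.
Read 'a': s0→{s3, s6}; now {s3, s6}.
Read 'b': s3→∅, s6→{s2, s5}; now {s2, s5}.
Read 'b': s2→{s7}, s5→∅; now {s7}.
Read 'b': s7→{s7}; now {s7}.
Read 'a': s7→{s1, s3}; now {s1, s3}.
Read 'b': s1→{s3}, s3→∅; now {s3}.
The final set {s3} contains no accepting state.

No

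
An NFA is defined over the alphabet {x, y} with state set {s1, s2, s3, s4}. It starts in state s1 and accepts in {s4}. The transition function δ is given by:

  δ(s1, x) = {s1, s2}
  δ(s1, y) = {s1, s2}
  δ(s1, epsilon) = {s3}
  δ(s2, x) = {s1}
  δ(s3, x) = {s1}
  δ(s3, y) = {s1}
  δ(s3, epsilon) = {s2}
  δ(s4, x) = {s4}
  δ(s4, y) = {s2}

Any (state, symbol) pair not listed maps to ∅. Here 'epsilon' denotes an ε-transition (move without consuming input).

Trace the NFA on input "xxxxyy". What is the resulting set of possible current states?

{s1, s2, s3}

Start: ε-closure({s1}) = {s1, s2, s3}.
Read 'x': s1→{s1, s2}, s2→{s1}, s3→{s1}; union {s1, s2}; ε-closure = {s1, s2, s3}.
Read 'x': s1→{s1, s2}, s2→{s1}, s3→{s1}; union {s1, s2}; ε-closure = {s1, s2, s3}.
Read 'x': s1→{s1, s2}, s2→{s1}, s3→{s1}; union {s1, s2}; ε-closure = {s1, s2, s3}.
Read 'x': s1→{s1, s2}, s2→{s1}, s3→{s1}; union {s1, s2}; ε-closure = {s1, s2, s3}.
Read 'y': s1→{s1, s2}, s2→∅, s3→{s1}; union {s1, s2}; ε-closure = {s1, s2, s3}.
Read 'y': s1→{s1, s2}, s2→∅, s3→{s1}; union {s1, s2}; ε-closure = {s1, s2, s3}.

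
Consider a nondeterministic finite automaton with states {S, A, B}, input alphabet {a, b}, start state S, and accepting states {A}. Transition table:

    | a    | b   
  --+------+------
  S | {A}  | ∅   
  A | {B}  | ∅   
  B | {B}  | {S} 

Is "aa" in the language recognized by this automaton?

No

Start in {S}.
Read 'a': S→{A}; now {A}.
Read 'a': A→{B}; now {B}.
The final set {B} contains no accepting state.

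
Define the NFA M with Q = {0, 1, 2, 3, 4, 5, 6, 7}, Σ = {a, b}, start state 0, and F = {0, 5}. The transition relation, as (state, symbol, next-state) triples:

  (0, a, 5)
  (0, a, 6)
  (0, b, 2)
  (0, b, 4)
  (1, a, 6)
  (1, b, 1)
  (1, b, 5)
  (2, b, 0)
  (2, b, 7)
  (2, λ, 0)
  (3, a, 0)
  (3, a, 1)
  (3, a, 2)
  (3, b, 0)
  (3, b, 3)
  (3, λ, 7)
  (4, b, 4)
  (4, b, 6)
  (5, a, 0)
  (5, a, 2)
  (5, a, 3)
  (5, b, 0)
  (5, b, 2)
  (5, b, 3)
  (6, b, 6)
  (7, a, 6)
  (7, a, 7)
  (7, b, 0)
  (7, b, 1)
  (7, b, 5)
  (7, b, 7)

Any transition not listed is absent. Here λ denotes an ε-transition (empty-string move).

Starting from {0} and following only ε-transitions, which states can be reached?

{0}

Begin with {0}.
No ε-moves leave this set, so the closure equals the set itself.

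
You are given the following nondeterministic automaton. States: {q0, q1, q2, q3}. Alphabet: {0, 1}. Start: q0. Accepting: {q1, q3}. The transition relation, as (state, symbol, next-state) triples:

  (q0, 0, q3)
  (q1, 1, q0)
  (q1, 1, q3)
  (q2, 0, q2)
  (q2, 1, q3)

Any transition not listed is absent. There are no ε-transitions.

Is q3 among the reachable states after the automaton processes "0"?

Start in {q0}.
Read '0': q0→{q3}; now {q3}.
State q3 is in {q3}.

Yes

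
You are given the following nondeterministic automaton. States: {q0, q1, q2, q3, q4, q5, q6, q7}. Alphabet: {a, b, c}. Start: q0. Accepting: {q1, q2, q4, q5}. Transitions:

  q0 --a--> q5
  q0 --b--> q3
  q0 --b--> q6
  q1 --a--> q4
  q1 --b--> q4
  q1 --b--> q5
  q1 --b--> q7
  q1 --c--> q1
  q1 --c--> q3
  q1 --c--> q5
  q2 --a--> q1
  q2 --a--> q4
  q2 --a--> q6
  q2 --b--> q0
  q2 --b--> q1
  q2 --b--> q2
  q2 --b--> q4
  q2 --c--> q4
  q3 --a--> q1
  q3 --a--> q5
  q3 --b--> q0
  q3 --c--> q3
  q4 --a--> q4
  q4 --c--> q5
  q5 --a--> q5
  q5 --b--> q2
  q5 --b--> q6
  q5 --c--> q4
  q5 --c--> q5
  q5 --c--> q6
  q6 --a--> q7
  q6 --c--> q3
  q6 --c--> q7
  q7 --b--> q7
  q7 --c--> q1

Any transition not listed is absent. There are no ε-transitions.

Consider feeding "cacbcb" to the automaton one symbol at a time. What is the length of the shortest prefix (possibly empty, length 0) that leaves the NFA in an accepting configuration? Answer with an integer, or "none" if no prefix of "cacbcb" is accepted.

none

Start in {q0}.
Read 'c': q0→∅; now ∅.
The set is empty and remains empty for the remaining 5 symbols.
No reachable set along the way intersects F.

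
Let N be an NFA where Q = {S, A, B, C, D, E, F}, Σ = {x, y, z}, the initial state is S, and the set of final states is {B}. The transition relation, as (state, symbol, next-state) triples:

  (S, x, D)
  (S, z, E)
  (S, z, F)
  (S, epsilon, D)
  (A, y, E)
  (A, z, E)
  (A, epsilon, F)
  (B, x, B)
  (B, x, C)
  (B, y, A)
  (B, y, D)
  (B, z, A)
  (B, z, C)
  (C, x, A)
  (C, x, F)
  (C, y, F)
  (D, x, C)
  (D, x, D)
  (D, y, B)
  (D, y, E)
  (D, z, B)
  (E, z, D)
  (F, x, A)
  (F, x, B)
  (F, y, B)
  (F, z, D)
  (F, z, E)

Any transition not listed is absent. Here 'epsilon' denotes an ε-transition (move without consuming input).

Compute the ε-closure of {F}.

Begin with {F}.
No ε-moves leave this set, so the closure equals the set itself.

{F}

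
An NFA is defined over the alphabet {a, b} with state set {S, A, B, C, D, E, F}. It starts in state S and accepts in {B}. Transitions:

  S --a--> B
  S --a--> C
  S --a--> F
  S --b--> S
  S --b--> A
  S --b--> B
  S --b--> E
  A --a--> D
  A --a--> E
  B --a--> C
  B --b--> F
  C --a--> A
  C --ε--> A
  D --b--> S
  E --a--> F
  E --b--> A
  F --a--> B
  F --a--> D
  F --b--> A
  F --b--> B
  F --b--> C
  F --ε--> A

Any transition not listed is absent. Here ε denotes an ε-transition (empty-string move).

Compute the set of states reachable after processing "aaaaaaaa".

Start in {S}.
Read 'a': {S} → {A, B, C, F}.
Read 'a': {A, B, C, F} → {A, B, C, D, E}.
Read 'a': {A, B, C, D, E} → {A, C, D, E, F}.
Read 'a': {A, C, D, E, F} → {A, B, D, E, F}.
Read 'a': {A, B, D, E, F} → {A, B, C, D, E, F}.
Read 'a': {A, B, C, D, E, F} → {A, B, C, D, E, F}.
Read 'a': {A, B, C, D, E, F} → {A, B, C, D, E, F}.
Read 'a': {A, B, C, D, E, F} → {A, B, C, D, E, F}.

{A, B, C, D, E, F}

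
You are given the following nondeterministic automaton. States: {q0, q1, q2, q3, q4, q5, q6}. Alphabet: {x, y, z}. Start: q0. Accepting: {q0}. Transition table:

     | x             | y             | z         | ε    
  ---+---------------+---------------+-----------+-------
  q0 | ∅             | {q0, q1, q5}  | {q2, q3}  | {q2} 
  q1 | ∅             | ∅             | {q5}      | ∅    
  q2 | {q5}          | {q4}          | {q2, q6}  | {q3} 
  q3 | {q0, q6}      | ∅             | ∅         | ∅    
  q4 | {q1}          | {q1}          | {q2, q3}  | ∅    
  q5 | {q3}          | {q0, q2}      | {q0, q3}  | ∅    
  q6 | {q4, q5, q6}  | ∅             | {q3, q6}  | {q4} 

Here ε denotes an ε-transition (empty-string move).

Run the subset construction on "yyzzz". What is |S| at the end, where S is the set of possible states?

4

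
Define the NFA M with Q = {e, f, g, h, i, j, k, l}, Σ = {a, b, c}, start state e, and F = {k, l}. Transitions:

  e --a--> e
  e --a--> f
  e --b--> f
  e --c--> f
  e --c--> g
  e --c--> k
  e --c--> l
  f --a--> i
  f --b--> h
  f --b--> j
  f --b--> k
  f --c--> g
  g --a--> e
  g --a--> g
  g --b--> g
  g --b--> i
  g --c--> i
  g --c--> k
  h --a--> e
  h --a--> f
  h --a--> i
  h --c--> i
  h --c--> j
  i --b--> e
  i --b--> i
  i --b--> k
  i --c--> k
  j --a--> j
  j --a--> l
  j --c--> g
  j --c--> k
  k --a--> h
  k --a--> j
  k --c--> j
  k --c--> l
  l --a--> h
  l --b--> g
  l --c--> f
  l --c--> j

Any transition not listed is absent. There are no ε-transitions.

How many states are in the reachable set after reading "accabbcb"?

Start in {e}.
Read 'a': {e} → {e, f}.
Read 'c': {e, f} → {f, g, k, l}.
Read 'c': {f, g, k, l} → {f, g, i, j, k, l}.
Read 'a': {f, g, i, j, k, l} → {e, g, h, i, j, l}.
Read 'b': {e, g, h, i, j, l} → {e, f, g, i, k}.
Read 'b': {e, f, g, i, k} → {e, f, g, h, i, j, k}.
Read 'c': {e, f, g, h, i, j, k} → {f, g, i, j, k, l}.
Read 'b': {f, g, i, j, k, l} → {e, g, h, i, j, k}.
That set has 6 states.

6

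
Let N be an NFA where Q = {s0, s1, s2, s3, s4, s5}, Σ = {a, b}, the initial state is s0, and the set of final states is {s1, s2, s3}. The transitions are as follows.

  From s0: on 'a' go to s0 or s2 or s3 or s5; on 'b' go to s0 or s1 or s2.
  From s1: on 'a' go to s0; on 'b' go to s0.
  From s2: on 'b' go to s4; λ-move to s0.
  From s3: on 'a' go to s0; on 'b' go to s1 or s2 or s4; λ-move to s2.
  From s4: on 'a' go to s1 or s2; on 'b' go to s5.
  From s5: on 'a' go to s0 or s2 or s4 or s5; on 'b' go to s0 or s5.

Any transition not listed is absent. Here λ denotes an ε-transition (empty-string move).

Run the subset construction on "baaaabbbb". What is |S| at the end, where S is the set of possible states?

Start in {s0}.
Read 'b': s0→{s0, s1, s2}; now {s0, s1, s2}.
Read 'a': s0→{s0, s2, s3, s5}, s1→{s0}, s2→∅; now {s0, s2, s3, s5}.
Read 'a': s0→{s0, s2, s3, s5}, s2→∅, s3→{s0}, s5→{s0, s2, s4, s5}; now {s0, s2, s3, s4, s5}.
Read 'a': s0→{s0, s2, s3, s5}, s2→∅, s3→{s0}, s4→{s1, s2}, s5→{s0, s2, s4, s5}; now {s0, s1, s2, s3, s4, s5}.
Read 'a': s0→{s0, s2, s3, s5}, s1→{s0}, s2→∅, s3→{s0}, s4→{s1, s2}, s5→{s0, s2, s4, s5}; now {s0, s1, s2, s3, s4, s5}.
Read 'b': s0→{s0, s1, s2}, s1→{s0}, s2→{s4}, s3→{s1, s2, s4}, s4→{s5}, s5→{s0, s5}; now {s0, s1, s2, s4, s5}.
Read 'b': s0→{s0, s1, s2}, s1→{s0}, s2→{s4}, s4→{s5}, s5→{s0, s5}; now {s0, s1, s2, s4, s5}.
Read 'b': s0→{s0, s1, s2}, s1→{s0}, s2→{s4}, s4→{s5}, s5→{s0, s5}; now {s0, s1, s2, s4, s5}.
Read 'b': s0→{s0, s1, s2}, s1→{s0}, s2→{s4}, s4→{s5}, s5→{s0, s5}; now {s0, s1, s2, s4, s5}.
That set has 5 states.

5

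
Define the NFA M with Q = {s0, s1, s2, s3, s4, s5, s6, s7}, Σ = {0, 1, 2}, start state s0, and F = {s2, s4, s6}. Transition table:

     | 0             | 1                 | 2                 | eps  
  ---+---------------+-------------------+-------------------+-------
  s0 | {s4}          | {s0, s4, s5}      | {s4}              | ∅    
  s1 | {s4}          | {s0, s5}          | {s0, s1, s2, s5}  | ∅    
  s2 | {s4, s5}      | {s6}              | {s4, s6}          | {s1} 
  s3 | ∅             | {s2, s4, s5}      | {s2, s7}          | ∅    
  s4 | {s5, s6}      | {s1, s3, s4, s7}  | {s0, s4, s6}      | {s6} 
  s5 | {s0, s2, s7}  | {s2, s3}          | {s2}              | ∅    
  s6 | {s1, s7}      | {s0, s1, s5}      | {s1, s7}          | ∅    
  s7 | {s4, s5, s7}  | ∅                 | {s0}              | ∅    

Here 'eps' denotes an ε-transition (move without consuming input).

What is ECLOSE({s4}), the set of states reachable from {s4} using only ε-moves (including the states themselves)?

{s4, s6}

Begin with {s4}.
ε-move s4 → s6; add s6.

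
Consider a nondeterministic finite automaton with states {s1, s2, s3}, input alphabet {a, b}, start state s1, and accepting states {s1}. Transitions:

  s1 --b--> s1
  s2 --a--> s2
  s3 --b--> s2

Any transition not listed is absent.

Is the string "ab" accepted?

No

Start in {s1}.
Read 'a': {s1} → ∅.
The set is empty and remains empty for the remaining 1 symbol.
The final set ∅ contains no accepting state.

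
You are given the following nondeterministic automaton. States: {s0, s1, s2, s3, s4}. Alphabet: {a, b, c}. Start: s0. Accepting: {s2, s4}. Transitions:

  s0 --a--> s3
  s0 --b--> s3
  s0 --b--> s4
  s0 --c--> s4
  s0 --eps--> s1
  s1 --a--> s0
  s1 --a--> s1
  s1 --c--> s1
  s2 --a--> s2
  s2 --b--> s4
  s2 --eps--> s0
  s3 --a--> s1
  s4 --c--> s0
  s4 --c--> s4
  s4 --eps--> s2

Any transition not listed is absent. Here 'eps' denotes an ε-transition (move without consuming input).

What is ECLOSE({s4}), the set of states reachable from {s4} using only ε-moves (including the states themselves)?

Begin with {s4}.
ε-move s4 → s2; add s2.
ε-move s2 → s0; add s0.
ε-move s0 → s1; add s1.

{s0, s1, s2, s4}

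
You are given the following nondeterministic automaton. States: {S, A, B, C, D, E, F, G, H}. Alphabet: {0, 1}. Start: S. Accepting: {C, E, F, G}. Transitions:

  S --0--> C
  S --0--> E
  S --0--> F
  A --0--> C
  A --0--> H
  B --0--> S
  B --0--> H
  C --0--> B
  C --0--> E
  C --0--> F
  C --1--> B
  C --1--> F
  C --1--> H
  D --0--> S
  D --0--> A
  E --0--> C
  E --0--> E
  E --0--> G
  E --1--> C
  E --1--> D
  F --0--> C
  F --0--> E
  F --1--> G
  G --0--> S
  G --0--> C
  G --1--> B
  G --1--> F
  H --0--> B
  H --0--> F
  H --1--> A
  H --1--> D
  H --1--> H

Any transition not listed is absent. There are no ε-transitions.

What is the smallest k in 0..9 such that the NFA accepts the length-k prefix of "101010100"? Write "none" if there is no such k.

Start in {S}.
Read '1': S→∅; now ∅.
The set is empty and remains empty for the remaining 8 symbols.
No reachable set along the way intersects F.

none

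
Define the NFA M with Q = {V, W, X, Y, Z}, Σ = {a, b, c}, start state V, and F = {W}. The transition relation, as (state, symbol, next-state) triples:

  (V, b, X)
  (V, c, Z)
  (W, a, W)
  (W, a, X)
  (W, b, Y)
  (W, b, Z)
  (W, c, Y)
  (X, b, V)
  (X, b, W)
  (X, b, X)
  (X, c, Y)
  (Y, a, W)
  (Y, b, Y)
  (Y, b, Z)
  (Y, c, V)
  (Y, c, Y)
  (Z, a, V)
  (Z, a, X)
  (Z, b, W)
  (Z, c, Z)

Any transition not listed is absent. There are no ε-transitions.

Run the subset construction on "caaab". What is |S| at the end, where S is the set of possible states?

Start in {V}.
Read 'c': V→{Z}; now {Z}.
Read 'a': Z→{V, X}; now {V, X}.
Read 'a': V→∅, X→∅; now ∅.
The set is empty and remains empty for the remaining 2 symbols.
That set has 0 states.

0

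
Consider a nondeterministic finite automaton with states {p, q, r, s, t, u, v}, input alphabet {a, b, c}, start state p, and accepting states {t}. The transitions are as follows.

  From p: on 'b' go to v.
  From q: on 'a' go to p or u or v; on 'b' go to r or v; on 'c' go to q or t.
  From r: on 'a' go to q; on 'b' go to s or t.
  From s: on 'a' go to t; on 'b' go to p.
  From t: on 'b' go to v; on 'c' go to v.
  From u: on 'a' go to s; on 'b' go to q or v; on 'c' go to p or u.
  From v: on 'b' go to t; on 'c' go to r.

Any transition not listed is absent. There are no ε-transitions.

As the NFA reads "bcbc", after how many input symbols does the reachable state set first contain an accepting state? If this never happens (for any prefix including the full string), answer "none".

Start in {p}.
Read 'b': p→{v}; now {v}.
Read 'c': v→{r}; now {r}.
Read 'b': r→{s, t}; now {s, t}.
None of the earlier sets intersect F, but {s, t} does.

3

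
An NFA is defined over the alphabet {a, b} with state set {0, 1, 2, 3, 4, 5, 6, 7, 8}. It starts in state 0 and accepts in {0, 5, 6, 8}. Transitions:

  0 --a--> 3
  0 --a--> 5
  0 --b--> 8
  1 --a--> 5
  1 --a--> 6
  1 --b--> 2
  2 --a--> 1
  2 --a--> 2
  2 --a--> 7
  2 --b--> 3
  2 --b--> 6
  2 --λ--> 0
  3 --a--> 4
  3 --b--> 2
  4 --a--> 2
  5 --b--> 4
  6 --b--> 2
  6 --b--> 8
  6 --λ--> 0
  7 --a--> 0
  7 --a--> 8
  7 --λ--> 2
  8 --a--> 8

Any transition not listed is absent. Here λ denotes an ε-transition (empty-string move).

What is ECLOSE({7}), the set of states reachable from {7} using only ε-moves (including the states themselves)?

{0, 2, 7}

Begin with {7}.
ε-move 7 → 2; add 2.
ε-move 2 → 0; add 0.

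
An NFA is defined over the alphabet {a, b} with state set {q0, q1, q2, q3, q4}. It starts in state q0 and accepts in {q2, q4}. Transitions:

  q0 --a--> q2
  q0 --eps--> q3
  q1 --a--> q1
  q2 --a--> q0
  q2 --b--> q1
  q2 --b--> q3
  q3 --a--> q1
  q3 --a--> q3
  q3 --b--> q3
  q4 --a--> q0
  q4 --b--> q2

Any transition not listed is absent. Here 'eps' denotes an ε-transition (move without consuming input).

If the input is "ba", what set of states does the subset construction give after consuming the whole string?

Start: ε-closure({q0}) = {q0, q3}.
Read 'b': q0→∅, q3→{q3}; now {q3}.
Read 'a': q3→{q1, q3}; now {q1, q3}.

{q1, q3}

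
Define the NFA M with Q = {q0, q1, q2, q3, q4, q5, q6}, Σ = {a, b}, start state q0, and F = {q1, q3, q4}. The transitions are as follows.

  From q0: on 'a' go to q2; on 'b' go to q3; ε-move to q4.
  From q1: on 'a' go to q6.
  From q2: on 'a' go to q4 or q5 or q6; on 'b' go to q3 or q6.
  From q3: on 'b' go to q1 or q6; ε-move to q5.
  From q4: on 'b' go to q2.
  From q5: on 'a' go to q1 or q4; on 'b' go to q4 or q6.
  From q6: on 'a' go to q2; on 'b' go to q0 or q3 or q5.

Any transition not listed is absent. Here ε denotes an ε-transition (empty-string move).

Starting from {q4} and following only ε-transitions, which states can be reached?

Begin with {q4}.
No ε-moves leave this set, so the closure equals the set itself.

{q4}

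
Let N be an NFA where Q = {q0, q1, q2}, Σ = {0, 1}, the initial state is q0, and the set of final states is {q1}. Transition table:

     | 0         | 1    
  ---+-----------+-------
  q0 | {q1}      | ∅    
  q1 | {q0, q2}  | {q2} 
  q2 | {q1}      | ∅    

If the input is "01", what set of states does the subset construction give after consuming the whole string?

Start in {q0}.
Read '0': {q0} → {q1}.
Read '1': {q1} → {q2}.

{q2}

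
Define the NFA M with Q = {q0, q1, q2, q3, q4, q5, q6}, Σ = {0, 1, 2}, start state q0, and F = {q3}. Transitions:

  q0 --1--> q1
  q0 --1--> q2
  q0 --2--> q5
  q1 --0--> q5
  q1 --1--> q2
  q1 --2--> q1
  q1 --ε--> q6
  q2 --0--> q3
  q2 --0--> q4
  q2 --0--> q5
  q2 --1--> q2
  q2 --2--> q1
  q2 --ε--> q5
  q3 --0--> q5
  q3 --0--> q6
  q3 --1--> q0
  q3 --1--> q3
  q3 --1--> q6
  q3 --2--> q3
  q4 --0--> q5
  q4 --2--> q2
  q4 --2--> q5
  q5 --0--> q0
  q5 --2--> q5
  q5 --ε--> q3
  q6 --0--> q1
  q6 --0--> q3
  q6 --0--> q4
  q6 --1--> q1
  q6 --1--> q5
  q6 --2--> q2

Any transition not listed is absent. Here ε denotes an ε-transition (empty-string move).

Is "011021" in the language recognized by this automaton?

No

Start in {q0}.
Read '0': {q0} → ∅.
The set is empty and remains empty for the remaining 5 symbols.
The final set ∅ contains no accepting state.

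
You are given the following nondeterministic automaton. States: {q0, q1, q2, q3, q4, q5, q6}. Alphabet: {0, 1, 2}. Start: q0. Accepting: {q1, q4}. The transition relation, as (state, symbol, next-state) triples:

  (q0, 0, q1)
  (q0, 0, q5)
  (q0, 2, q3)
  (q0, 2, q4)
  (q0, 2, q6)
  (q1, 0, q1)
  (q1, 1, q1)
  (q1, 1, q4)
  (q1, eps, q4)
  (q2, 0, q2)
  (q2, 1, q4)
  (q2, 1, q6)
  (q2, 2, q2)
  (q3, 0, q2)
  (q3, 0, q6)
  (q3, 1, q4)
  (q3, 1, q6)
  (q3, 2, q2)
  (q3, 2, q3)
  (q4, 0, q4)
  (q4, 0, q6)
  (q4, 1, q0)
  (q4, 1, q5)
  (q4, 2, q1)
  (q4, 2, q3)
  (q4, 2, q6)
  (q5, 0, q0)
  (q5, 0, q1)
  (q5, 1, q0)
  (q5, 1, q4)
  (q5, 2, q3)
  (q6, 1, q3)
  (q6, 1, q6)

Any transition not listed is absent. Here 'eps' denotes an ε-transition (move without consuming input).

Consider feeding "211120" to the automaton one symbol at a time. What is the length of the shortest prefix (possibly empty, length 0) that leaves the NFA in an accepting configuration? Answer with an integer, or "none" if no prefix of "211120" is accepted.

Start in {q0}.
Read '2': q0→{q3, q4, q6}; now {q3, q4, q6}.
None of the earlier sets intersect F, but {q3, q4, q6} does.

1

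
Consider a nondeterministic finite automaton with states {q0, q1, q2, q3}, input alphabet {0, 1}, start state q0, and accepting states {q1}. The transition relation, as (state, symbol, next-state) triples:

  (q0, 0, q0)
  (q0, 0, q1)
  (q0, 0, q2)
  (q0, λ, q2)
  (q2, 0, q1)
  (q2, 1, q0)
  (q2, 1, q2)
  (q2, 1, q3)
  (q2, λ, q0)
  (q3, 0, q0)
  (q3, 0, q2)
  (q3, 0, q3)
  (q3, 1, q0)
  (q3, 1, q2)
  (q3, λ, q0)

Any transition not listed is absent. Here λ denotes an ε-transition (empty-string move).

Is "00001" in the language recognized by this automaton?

No

Start: ε-closure({q0}) = {q0, q2}.
Read '0': {q0, q2} → {q0, q1, q2}.
Read '0': {q0, q1, q2} → {q0, q1, q2}.
Read '0': {q0, q1, q2} → {q0, q1, q2}.
Read '0': {q0, q1, q2} → {q0, q1, q2}.
Read '1': {q0, q1, q2} → {q0, q2, q3}.
The final set {q0, q2, q3} contains no accepting state.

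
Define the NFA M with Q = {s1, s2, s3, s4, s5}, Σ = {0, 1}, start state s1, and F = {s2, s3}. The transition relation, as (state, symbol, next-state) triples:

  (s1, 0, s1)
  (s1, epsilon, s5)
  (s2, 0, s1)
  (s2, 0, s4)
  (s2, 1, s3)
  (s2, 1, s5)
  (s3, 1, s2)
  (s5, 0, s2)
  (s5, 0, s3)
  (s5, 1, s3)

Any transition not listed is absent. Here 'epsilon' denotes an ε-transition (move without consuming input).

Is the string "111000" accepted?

Yes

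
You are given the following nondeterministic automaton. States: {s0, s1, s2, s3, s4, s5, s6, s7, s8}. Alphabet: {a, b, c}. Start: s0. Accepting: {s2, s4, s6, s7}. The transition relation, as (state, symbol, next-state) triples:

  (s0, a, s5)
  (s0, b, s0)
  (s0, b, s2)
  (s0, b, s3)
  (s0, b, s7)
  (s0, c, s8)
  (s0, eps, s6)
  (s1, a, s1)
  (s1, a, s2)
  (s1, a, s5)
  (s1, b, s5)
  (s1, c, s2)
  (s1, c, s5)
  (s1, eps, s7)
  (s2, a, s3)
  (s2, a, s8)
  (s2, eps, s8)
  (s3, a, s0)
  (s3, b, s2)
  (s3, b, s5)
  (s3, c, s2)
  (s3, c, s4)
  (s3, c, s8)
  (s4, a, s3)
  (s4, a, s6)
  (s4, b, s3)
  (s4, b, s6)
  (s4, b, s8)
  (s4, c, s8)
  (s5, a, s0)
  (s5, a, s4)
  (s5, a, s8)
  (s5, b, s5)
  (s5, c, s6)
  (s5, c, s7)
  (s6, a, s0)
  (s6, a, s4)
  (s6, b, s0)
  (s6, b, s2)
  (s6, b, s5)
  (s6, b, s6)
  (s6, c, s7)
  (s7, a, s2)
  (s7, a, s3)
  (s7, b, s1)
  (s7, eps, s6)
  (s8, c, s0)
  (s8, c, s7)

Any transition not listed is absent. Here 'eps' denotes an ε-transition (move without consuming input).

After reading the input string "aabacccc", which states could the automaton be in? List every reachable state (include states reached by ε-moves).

{s0, s6, s7, s8}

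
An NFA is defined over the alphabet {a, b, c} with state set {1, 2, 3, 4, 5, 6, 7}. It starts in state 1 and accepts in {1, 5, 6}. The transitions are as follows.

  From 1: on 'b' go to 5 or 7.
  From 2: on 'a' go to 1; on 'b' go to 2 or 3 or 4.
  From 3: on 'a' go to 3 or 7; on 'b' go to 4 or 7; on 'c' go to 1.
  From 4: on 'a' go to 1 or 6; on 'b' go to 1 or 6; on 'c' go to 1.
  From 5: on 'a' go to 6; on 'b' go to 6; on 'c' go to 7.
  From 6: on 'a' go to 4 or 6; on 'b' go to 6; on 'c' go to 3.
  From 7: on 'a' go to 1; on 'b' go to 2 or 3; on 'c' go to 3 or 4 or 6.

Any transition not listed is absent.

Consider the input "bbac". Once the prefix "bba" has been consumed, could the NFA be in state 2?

Start in {1}.
Read 'b': 1→{5, 7}; now {5, 7}.
Read 'b': 5→{6}, 7→{2, 3}; now {2, 3, 6}.
Read 'a': 2→{1}, 3→{3, 7}, 6→{4, 6}; now {1, 3, 4, 6, 7}.
State 2 is not in {1, 3, 4, 6, 7}.

No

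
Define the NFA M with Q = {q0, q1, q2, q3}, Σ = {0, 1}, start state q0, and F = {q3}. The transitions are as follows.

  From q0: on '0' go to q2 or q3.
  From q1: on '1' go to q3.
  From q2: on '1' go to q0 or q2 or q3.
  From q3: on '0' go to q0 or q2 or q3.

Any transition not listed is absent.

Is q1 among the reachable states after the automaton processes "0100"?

Start in {q0}.
Read '0': {q0} → {q2, q3}.
Read '1': {q2, q3} → {q0, q2, q3}.
Read '0': {q0, q2, q3} → {q0, q2, q3}.
Read '0': {q0, q2, q3} → {q0, q2, q3}.
State q1 is not in {q0, q2, q3}.

No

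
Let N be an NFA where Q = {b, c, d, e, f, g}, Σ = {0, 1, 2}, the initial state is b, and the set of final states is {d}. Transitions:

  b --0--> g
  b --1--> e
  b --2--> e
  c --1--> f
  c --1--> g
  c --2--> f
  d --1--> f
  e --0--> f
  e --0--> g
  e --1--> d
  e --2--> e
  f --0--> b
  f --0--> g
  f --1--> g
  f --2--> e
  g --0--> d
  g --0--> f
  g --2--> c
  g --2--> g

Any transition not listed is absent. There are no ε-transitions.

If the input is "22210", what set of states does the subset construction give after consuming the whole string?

∅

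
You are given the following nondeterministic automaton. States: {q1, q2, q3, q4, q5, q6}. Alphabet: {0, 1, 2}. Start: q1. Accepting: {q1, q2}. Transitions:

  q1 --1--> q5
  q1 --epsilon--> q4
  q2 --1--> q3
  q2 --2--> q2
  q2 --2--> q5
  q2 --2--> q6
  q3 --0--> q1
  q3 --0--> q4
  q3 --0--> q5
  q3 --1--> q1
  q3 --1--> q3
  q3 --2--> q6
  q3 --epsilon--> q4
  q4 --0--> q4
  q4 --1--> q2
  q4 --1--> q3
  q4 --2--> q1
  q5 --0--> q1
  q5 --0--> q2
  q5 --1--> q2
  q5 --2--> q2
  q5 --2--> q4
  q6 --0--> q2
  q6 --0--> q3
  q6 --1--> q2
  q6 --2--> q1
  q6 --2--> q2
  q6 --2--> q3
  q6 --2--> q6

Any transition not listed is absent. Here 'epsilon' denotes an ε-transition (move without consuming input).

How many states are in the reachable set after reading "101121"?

4

Start: ε-closure({q1}) = {q1, q4}.
Read '1': q1→{q5}, q4→{q2, q3}; union {q2, q3, q5}; ε-closure = {q2, q3, q4, q5}.
Read '0': q2→∅, q3→{q1, q4, q5}, q4→{q4}, q5→{q1, q2}; now {q1, q2, q4, q5}.
Read '1': q1→{q5}, q2→{q3}, q4→{q2, q3}, q5→{q2}; union {q2, q3, q5}; ε-closure = {q2, q3, q4, q5}.
Read '1': q2→{q3}, q3→{q1, q3}, q4→{q2, q3}, q5→{q2}; union {q1, q2, q3}; ε-closure = {q1, q2, q3, q4}.
Read '2': q1→∅, q2→{q2, q5, q6}, q3→{q6}, q4→{q1}; union {q1, q2, q5, q6}; ε-closure = {q1, q2, q4, q5, q6}.
Read '1': q1→{q5}, q2→{q3}, q4→{q2, q3}, q5→{q2}, q6→{q2}; union {q2, q3, q5}; ε-closure = {q2, q3, q4, q5}.
That set has 4 states.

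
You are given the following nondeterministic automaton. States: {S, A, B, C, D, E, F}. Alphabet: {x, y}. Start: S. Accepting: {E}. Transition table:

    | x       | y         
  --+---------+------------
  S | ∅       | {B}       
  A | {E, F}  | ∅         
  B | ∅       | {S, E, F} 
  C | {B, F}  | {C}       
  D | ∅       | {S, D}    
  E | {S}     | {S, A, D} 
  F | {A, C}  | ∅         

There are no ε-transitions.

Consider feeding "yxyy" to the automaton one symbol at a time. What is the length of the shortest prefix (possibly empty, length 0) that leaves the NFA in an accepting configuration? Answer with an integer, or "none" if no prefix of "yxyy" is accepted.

Start in {S}.
Read 'y': S→{B}; now {B}.
Read 'x': B→∅; now ∅.
The set is empty and remains empty for the remaining 2 symbols.
No reachable set along the way intersects F.

none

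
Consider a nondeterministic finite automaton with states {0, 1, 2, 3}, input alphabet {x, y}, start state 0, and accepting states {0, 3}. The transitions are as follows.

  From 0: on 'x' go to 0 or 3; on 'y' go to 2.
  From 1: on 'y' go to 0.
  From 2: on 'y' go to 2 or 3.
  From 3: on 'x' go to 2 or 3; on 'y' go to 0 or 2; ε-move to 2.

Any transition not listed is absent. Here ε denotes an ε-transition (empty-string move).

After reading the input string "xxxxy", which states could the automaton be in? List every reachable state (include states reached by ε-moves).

{0, 2, 3}

Start in {0}.
Read 'x': {0} → {0, 2, 3}.
Read 'x': {0, 2, 3} → {0, 2, 3}.
Read 'x': {0, 2, 3} → {0, 2, 3}.
Read 'x': {0, 2, 3} → {0, 2, 3}.
Read 'y': {0, 2, 3} → {0, 2, 3}.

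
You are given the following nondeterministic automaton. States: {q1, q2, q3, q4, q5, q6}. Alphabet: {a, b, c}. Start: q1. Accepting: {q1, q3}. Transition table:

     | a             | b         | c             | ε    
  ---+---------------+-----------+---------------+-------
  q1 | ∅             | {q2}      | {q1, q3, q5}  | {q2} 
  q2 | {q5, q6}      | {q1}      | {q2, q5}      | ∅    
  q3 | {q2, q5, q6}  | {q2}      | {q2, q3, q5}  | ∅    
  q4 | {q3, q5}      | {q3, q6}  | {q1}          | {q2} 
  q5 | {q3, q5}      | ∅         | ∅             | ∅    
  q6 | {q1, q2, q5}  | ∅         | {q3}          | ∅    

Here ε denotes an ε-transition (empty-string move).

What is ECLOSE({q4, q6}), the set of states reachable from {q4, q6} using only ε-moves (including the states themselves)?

Begin with {q4, q6}.
ε-move q4 → q2; add q2.

{q2, q4, q6}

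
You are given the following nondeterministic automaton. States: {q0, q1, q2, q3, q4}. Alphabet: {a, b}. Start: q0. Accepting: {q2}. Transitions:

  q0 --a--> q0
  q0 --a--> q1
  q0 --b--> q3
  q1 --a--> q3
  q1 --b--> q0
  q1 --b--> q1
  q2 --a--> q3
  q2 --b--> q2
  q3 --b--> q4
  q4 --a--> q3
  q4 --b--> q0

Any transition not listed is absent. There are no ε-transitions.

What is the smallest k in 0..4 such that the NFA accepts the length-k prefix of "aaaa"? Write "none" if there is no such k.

none

Start in {q0}.
Read 'a': q0→{q0, q1}; now {q0, q1}.
Read 'a': q0→{q0, q1}, q1→{q3}; now {q0, q1, q3}.
Read 'a': q0→{q0, q1}, q1→{q3}, q3→∅; now {q0, q1, q3}.
Read 'a': q0→{q0, q1}, q1→{q3}, q3→∅; now {q0, q1, q3}.
No reachable set along the way intersects F.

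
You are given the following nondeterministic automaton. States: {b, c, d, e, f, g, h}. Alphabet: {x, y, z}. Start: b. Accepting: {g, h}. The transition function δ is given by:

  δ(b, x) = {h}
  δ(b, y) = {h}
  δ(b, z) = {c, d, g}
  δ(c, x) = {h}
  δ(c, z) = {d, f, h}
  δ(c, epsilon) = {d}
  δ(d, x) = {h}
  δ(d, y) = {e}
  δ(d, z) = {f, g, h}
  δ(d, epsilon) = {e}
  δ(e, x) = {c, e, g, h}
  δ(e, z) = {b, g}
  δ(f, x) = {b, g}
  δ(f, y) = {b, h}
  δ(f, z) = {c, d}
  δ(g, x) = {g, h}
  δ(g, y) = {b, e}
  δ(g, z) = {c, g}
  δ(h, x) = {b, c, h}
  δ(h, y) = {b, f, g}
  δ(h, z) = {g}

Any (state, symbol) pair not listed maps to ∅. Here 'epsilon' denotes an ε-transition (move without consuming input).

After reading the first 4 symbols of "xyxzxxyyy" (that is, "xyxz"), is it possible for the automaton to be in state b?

No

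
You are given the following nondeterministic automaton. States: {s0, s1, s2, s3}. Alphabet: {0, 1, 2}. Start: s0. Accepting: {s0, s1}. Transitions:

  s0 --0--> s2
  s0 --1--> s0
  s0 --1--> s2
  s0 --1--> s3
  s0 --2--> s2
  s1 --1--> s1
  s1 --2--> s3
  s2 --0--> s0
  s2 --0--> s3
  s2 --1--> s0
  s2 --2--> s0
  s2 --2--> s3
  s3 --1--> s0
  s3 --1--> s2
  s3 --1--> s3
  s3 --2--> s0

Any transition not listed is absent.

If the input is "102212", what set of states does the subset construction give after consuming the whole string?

Start in {s0}.
Read '1': s0→{s0, s2, s3}; now {s0, s2, s3}.
Read '0': s0→{s2}, s2→{s0, s3}, s3→∅; now {s0, s2, s3}.
Read '2': s0→{s2}, s2→{s0, s3}, s3→{s0}; now {s0, s2, s3}.
Read '2': s0→{s2}, s2→{s0, s3}, s3→{s0}; now {s0, s2, s3}.
Read '1': s0→{s0, s2, s3}, s2→{s0}, s3→{s0, s2, s3}; now {s0, s2, s3}.
Read '2': s0→{s2}, s2→{s0, s3}, s3→{s0}; now {s0, s2, s3}.

{s0, s2, s3}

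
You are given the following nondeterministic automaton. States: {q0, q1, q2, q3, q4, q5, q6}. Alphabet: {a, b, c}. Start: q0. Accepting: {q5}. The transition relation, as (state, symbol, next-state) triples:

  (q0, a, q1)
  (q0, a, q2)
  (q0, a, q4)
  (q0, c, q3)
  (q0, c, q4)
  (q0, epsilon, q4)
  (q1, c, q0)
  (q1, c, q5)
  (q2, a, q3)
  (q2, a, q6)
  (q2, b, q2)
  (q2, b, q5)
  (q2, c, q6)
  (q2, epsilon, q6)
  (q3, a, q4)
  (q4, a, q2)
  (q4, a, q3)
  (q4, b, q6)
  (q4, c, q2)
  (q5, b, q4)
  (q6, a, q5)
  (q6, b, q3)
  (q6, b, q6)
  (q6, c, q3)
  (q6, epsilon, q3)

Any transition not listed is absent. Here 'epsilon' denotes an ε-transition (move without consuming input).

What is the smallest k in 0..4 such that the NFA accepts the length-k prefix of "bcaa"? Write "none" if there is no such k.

none

Start: ε-closure({q0}) = {q0, q4}.
Read 'b': q0→∅, q4→{q6}; union {q6}; ε-closure = {q3, q6}.
Read 'c': q3→∅, q6→{q3}; now {q3}.
Read 'a': q3→{q4}; now {q4}.
Read 'a': q4→{q2, q3}; union {q2, q3}; ε-closure = {q2, q3, q6}.
No reachable set along the way intersects F.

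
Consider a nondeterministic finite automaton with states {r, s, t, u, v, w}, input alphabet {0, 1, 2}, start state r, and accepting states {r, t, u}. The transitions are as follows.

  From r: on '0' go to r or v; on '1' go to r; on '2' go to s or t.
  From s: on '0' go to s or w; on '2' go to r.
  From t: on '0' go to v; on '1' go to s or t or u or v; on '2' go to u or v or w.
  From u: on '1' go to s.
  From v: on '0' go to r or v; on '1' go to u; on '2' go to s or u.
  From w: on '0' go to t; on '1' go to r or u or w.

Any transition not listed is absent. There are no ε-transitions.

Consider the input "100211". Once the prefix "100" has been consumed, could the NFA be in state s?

No

Start in {r}.
Read '1': r→{r}; now {r}.
Read '0': r→{r, v}; now {r, v}.
Read '0': r→{r, v}, v→{r, v}; now {r, v}.
State s is not in {r, v}.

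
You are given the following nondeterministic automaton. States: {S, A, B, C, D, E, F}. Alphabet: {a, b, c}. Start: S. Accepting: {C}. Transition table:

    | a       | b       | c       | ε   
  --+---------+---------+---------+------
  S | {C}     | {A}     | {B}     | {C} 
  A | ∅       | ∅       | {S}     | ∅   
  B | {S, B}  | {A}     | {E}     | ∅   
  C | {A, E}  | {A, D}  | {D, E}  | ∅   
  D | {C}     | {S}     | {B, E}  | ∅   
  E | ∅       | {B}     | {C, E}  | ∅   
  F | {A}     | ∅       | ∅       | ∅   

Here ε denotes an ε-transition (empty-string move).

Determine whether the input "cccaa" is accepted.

No

Start: ε-closure({S}) = {S, C}.
Read 'c': S→{B}, C→{D, E}; now {B, D, E}.
Read 'c': B→{E}, D→{B, E}, E→{C, E}; now {B, C, E}.
Read 'c': B→{E}, C→{D, E}, E→{C, E}; now {C, D, E}.
Read 'a': C→{A, E}, D→{C}, E→∅; now {A, C, E}.
Read 'a': A→∅, C→{A, E}, E→∅; now {A, E}.
The final set {A, E} contains no accepting state.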